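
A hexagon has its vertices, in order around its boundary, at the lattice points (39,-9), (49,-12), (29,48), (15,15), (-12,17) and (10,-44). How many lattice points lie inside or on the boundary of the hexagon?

Using the shoelace formula, 2A = |[39·(-12) − 49·(-9)] + [49·48 − 29·(-12)] + [29·15 − 15·48] + [15·17 − (-12)·15] + [(-12)·(-44) − 10·17] + [10·(-9) − 39·(-44)]| = 4807, so the area is 2403.5.
Summing gcd(|Δx|,|Δy|) over the edges gives the boundary count: gcd(10,3) + gcd(20,60) + gcd(14,33) + gcd(27,2) + gcd(22,61) + gcd(29,35) = 1+20+1+1+1+1 = 25.
Pick's theorem gives I = A − B/2 + 1 = 2403.5 − 25/2 + 1 = 2392, so the closed region contains I + B = 2392 + 25 = 2417 lattice points.

2417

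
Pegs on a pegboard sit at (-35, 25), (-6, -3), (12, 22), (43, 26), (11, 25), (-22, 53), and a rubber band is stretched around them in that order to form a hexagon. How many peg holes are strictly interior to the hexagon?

The shoelace formula gives twice the area as |((-35)·(-3) − (-6)·25) + ((-6)·22 − 12·(-3)) + (12·26 − 43·22) + (43·25 − 11·26) + (11·53 − (-22)·25) + ((-22)·25 − (-35)·53)| = 2752, so the area is 1376.
Summing gcd(|Δx|,|Δy|) over the edges gives the boundary count: gcd(29,28) + gcd(18,25) + gcd(31,4) + gcd(32,1) + gcd(33,28) + gcd(13,28) = 1+1+1+1+1+1 = 6.
By Pick's theorem A = I + B/2 − 1, so I = 1376 − 6/2 + 1 = 1374.

1374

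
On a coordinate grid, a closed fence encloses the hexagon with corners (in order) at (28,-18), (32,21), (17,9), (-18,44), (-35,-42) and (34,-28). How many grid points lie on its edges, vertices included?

43

The number of boundary lattice points is Σ gcd(|Δx|,|Δy|) = gcd(4,39) + gcd(15,12) + gcd(35,35) + gcd(17,86) + gcd(69,14) + gcd(6,10) = 1+3+35+1+1+2 = 43.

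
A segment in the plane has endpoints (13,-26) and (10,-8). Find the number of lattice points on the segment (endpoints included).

4

The number of lattice points on a segment between lattice points is gcd(|Δx|,|Δy|) + 1 = gcd(3,18) + 1 = 3 + 1 = 4.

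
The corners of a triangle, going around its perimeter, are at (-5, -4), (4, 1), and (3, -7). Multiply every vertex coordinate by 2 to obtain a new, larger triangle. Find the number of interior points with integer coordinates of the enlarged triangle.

Using the shoelace formula, 2A = |[(-5)·1 − 4·(-4)] + [4·(-7) − 3·1] + [3·(-4) − (-5)·(-7)]| = 67, so the area is 33.5.
The number of boundary lattice points is Σ gcd(|Δx|,|Δy|) = gcd(9,5) + gcd(1,8) + gcd(8,3) = 1+1+1 = 3.
Scaling by 2 multiplies the area by 2² = 4 (so the new area is 134) and multiplies the boundary lattice-point count by 2, giving 6.
By Pick's theorem, the interior count of the dilated polygon is 134 − 6/2 + 1 = 132.

132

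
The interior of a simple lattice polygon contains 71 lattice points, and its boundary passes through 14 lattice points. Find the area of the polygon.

77

Pick's theorem states A = I + B/2 − 1, so A = 71 + 14/2 − 1 = 77.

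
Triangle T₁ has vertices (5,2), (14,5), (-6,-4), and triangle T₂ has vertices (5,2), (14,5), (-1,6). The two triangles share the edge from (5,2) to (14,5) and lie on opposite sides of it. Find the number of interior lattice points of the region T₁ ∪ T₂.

36

The union is the simple quadrilateral with vertices (5,2), (-6,-4), (14,5), (-1,6) in order.
Using the shoelace formula, 2A = |[5·(-4) − (-6)·2] + [(-6)·5 − 14·(-4)] + [14·6 − (-1)·5] + [(-1)·2 − 5·6]| = 75, so the area is 37.5.
Summing gcd(|Δx|,|Δy|) over the edges gives the boundary count: gcd(11,6) + gcd(20,9) + gcd(15,1) + gcd(6,4) = 1+1+1+2 = 5.
By Pick's theorem I = A − B/2 + 1 = 37.5 − 5/2 + 1 = 36.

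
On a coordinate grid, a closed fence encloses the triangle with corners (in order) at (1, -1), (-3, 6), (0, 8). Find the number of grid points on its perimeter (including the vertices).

Along each edge there are gcd(|Δx|,|Δy|)+1 lattice points, so counting each shared vertex once the boundary has gcd(4,7) + gcd(3,2) + gcd(1,9) = 1+1+1 = 3.

3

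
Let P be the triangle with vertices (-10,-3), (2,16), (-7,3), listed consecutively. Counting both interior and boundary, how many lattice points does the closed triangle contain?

11

By the shoelace formula, twice the signed area is |((-10)·16 − 2·(-3)) + (2·3 − (-7)·16) + ((-7)·(-3) − (-10)·3)| = 15, so the area is 7.5.
Along each edge there are gcd(|Δx|,|Δy|)+1 lattice points, so counting each shared vertex once the boundary has gcd(12,19) + gcd(9,13) + gcd(3,6) = 1+1+3 = 5.
Pick's theorem gives I = A − B/2 + 1 = 7.5 − 5/2 + 1 = 6, so the closed region contains I + B = 6 + 5 = 11 lattice points.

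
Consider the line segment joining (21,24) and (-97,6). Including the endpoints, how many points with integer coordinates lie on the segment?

3

The number of lattice points on a segment between lattice points is gcd(|Δx|,|Δy|) + 1 = gcd(118,18) + 1 = 2 + 1 = 3.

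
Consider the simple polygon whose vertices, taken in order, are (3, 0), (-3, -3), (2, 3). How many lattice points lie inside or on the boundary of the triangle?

14

The shoelace formula gives twice the area as |(3·(-3) − (-3)·0) + ((-3)·3 − 2·(-3)) + (2·0 − 3·3)| = 21, so the area is 10.5.
Along each edge there are gcd(|Δx|,|Δy|)+1 lattice points, so counting each shared vertex once the boundary has gcd(6,3) + gcd(5,6) + gcd(1,3) = 3+1+1 = 5.
Pick's theorem gives I = A − B/2 + 1 = 10.5 − 5/2 + 1 = 9, so the closed region contains I + B = 9 + 5 = 14 lattice points.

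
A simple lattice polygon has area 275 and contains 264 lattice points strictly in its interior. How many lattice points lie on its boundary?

24

Pick's theorem gives A = I + B/2 − 1, so B = 2(A − I + 1) = 2(275 − 264 + 1) = 24.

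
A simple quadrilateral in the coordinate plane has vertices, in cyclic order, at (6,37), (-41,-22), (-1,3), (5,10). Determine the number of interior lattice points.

Using the shoelace formula, 2A = |(6·(-22) − (-41)·37) + ((-41)·3 − (-1)·(-22)) + ((-1)·10 − 5·3) + (5·37 − 6·10)| = 1340, so the area is 670.
Summing gcd(|Δx|,|Δy|) over the edges gives the boundary count: gcd(47,59) + gcd(40,25) + gcd(6,7) + gcd(1,27) = 1+5+1+1 = 8.
Pick's theorem gives I = A − B/2 + 1 = 670 − 8/2 + 1 = 667.

667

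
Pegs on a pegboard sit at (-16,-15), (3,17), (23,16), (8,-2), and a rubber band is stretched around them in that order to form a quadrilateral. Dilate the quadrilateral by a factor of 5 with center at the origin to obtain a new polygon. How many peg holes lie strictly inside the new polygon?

11186

The shoelace formula gives twice the area as |[(-16)·17 − 3·(-15)] + [3·16 − 23·17] + [23·(-2) − 8·16] + [8·(-15) − (-16)·(-2)]| = 896, so the area is 448.
Along each edge there are gcd(|Δx|,|Δy|)+1 lattice points, so counting each shared vertex once the boundary has gcd(19,32) + gcd(20,1) + gcd(15,18) + gcd(24,13) = 1+1+3+1 = 6.
Scaling by 5 multiplies the area by 5² = 25 (so the new area is 11200) and multiplies the boundary lattice-point count by 5, giving 30.
By Pick's theorem, the interior count of the dilated polygon is 11200 − 30/2 + 1 = 11186.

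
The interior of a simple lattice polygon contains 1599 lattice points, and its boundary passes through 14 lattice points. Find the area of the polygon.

1605

By Pick's theorem, A = I + B/2 − 1 = 1599 + 14/2 − 1 = 1605.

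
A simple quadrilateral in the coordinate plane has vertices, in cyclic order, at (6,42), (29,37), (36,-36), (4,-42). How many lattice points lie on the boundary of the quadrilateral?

Along each edge there are gcd(|Δx|,|Δy|)+1 lattice points, so counting each shared vertex once the boundary has gcd(23,5) + gcd(7,73) + gcd(32,6) + gcd(2,84) = 1+1+2+2 = 6.

6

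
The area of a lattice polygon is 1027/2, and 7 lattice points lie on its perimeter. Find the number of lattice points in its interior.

511

From Pick's theorem, I = A − B/2 + 1 = 1027/2 − 7/2 + 1 = 511.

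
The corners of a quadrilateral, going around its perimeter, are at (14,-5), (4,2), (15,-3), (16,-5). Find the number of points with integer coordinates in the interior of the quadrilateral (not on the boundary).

The shoelace formula gives twice the area as |(14·2 − 4·(-5)) + (4·(-3) − 15·2) + (15·(-5) − 16·(-3)) + (16·(-5) − 14·(-5))| = 31, so the area is 31/2.
Along each edge there are gcd(|Δx|,|Δy|)+1 lattice points, so counting each shared vertex once the boundary has gcd(10,7) + gcd(11,5) + gcd(1,2) + gcd(2,0) = 1+1+1+2 = 5.
Pick's theorem gives I = A − B/2 + 1 = 31/2 − 5/2 + 1 = 14.

14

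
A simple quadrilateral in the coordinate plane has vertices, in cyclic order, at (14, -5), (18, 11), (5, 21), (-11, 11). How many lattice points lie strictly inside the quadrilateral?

Using the shoelace formula, 2A = |[14·11 − 18·(-5)] + [18·21 − 5·11] + [5·11 − (-11)·21] + [(-11)·(-5) − 14·11]| = 754, so the area is 377.
Summing gcd(|Δx|,|Δy|) over the edges gives the boundary count: gcd(4,16) + gcd(13,10) + gcd(16,10) + gcd(25,16) = 4+1+2+1 = 8.
Pick's theorem gives I = A − B/2 + 1 = 377 − 8/2 + 1 = 374.

374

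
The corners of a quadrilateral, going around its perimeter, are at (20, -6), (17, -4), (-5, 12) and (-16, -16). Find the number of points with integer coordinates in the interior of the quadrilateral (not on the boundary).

The shoelace formula gives twice the area as |(20·(-4) − 17·(-6)) + (17·12 − (-5)·(-4)) + ((-5)·(-16) − (-16)·12) + ((-16)·(-6) − 20·(-16))| = 894, so the area is 447.
The number of boundary lattice points is Σ gcd(|Δx|,|Δy|) = gcd(3,2) + gcd(22,16) + gcd(11,28) + gcd(36,10) = 1+2+1+2 = 6.
By Pick's theorem A = I + B/2 − 1, so I = 447 − 6/2 + 1 = 445.

445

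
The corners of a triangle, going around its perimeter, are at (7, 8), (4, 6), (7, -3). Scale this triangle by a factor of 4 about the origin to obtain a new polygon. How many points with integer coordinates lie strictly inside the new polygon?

Using the shoelace formula, 2A = |[7·6 − 4·8] + [4·(-3) − 7·6] + [7·8 − 7·(-3)]| = 33, so the area is 33/2.
Summing gcd(|Δx|,|Δy|) over the edges gives the boundary count: gcd(3,2) + gcd(3,9) + gcd(0,11) = 1+3+11 = 15.
Scaling by 4 multiplies the area by 4² = 16 (so the new area is 264) and multiplies the boundary lattice-point count by 4, giving 60.
By Pick's theorem, the interior count of the dilated polygon is 264 − 60/2 + 1 = 235.

235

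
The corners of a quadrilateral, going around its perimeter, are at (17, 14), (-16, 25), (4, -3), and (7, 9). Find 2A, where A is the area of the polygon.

599

By the shoelace formula, twice the signed area is |[17·25 − (-16)·14] + [(-16)·(-3) − 4·25] + [4·9 − 7·(-3)] + [7·14 − 17·9]| = 599, so the area is 299.5.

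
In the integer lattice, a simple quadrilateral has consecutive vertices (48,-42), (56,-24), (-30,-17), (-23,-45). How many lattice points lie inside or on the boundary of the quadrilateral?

The shoelace formula gives twice the area as |[48·(-24) − 56·(-42)] + [56·(-17) − (-30)·(-24)] + [(-30)·(-45) − (-23)·(-17)] + [(-23)·(-42) − 48·(-45)]| = 3613, so the area is 3613/2.
Summing gcd(|Δx|,|Δy|) over the edges gives the boundary count: gcd(8,18) + gcd(86,7) + gcd(7,28) + gcd(71,3) = 2+1+7+1 = 11.
Pick's theorem gives I = A − B/2 + 1 = 3613/2 − 11/2 + 1 = 1802, so the closed region contains I + B = 1802 + 11 = 1813 lattice points.

1813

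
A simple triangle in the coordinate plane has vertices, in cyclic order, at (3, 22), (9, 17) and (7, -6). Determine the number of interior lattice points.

By the shoelace formula, twice the signed area is |[3·17 − 9·22] + [9·(-6) − 7·17] + [7·22 − 3·(-6)]| = 148, so the area is 74.
Summing gcd(|Δx|,|Δy|) over the edges gives the boundary count: gcd(6,5) + gcd(2,23) + gcd(4,28) = 1+1+4 = 6.
Pick's theorem gives I = A − B/2 + 1 = 74 − 6/2 + 1 = 72.

72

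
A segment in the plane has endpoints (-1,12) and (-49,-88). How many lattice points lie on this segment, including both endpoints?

The number of lattice points on a segment between lattice points is gcd(|Δx|,|Δy|) + 1 = gcd(48,100) + 1 = 4 + 1 = 5.

5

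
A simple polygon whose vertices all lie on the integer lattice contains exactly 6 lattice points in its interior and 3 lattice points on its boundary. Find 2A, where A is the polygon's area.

Pick's theorem states A = I + B/2 − 1, so A = 6 + 3/2 − 1 = 13/2.
Hence 2A = 13.

13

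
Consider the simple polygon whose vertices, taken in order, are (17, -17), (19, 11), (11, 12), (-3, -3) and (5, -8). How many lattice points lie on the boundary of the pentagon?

The number of boundary lattice points is Σ gcd(|Δx|,|Δy|) = gcd(2,28) + gcd(8,1) + gcd(14,15) + gcd(8,5) + gcd(12,9) = 2+1+1+1+3 = 8.

8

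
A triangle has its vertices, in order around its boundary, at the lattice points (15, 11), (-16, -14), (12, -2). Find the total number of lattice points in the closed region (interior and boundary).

By the shoelace formula, twice the signed area is |(15·(-14) − (-16)·11) + ((-16)·(-2) − 12·(-14)) + (12·11 − 15·(-2))| = 328, so the area is 164.
Along each edge there are gcd(|Δx|,|Δy|)+1 lattice points, so counting each shared vertex once the boundary has gcd(31,25) + gcd(28,12) + gcd(3,13) = 1+4+1 = 6.
Pick's theorem gives I = A − B/2 + 1 = 164 − 6/2 + 1 = 162, so the closed region contains I + B = 162 + 6 = 168 lattice points.

168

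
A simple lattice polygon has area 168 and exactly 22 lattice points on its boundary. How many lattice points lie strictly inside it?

Pick's theorem A = I + B/2 − 1 rearranges to I = A − B/2 + 1 = 168 − 22/2 + 1 = 158.

158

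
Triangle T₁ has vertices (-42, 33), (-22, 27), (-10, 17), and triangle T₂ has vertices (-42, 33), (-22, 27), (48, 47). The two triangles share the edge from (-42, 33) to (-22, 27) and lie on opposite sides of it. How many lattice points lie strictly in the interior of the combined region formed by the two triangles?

460

The union is the simple quadrilateral with vertices (-42, 33), (-10, 17), (-22, 27), (48, 47) in order.
The shoelace formula gives twice the area as |[(-42)·17 − (-10)·33] + [(-10)·27 − (-22)·17] + [(-22)·47 − 48·27] + [48·33 − (-42)·47]| = 948, so the area is 474.
Summing gcd(|Δx|,|Δy|) over the edges gives the boundary count: gcd(32,16) + gcd(12,10) + gcd(70,20) + gcd(90,14) = 16+2+10+2 = 30.
By Pick's theorem I = A − B/2 + 1 = 474 − 30/2 + 1 = 460.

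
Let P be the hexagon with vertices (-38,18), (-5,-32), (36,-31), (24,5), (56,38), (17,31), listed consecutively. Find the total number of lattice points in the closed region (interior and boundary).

3381

By the shoelace formula, twice the signed area is |((-38)·(-32) − (-5)·18) + ((-5)·(-31) − 36·(-32)) + (36·5 − 24·(-31)) + (24·38 − 56·5) + (56·31 − 17·38) + (17·18 − (-38)·31)| = 6743, so the area is 3371.5.
The number of boundary lattice points is Σ gcd(|Δx|,|Δy|) = gcd(33,50) + gcd(41,1) + gcd(12,36) + gcd(32,33) + gcd(39,7) + gcd(55,13) = 1+1+12+1+1+1 = 17.
Pick's theorem gives I = A − B/2 + 1 = 3371.5 − 17/2 + 1 = 3364, so the closed region contains I + B = 3364 + 17 = 3381 lattice points.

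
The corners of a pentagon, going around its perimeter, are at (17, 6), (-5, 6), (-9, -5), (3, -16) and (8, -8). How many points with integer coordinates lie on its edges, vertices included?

Summing gcd(|Δx|,|Δy|) over the edges gives the boundary count: gcd(22,0) + gcd(4,11) + gcd(12,11) + gcd(5,8) + gcd(9,14) = 22+1+1+1+1 = 26.

26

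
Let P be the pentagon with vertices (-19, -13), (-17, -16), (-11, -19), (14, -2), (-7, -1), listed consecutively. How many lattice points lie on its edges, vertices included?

18

The number of boundary lattice points is Σ gcd(|Δx|,|Δy|) = gcd(2,3) + gcd(6,3) + gcd(25,17) + gcd(21,1) + gcd(12,12) = 1+3+1+1+12 = 18.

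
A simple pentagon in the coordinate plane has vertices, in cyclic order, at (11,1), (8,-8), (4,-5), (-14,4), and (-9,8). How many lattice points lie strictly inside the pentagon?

The shoelace formula gives twice the area as |(11·(-8) − 8·1) + (8·(-5) − 4·(-8)) + (4·4 − (-14)·(-5)) + ((-14)·8 − (-9)·4) + ((-9)·1 − 11·8)| = 331, so the area is 165.5.
The number of boundary lattice points is Σ gcd(|Δx|,|Δy|) = gcd(3,9) + gcd(4,3) + gcd(18,9) + gcd(5,4) + gcd(20,7) = 3+1+9+1+1 = 15.
By Pick's theorem A = I + B/2 − 1, so I = 165.5 − 15/2 + 1 = 159.

159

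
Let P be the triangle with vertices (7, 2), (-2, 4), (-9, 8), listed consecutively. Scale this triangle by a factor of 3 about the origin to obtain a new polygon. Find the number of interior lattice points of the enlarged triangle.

94

By the shoelace formula, twice the signed area is |[7·4 − (-2)·2] + [(-2)·8 − (-9)·4] + [(-9)·2 − 7·8]| = 22, so the area is 11.
Summing gcd(|Δx|,|Δy|) over the edges gives the boundary count: gcd(9,2) + gcd(7,4) + gcd(16,6) = 1+1+2 = 4.
Scaling by 3 multiplies the area by 3² = 9 (so the new area is 99) and multiplies the boundary lattice-point count by 3, giving 12.
By Pick's theorem, the interior count of the dilated polygon is 99 − 12/2 + 1 = 94.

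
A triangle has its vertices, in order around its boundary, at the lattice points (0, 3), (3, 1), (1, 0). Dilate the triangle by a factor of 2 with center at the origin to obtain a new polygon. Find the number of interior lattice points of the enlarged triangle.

By the shoelace formula, twice the signed area is |(0·1 − 3·3) + (3·0 − 1·1) + (1·3 − 0·0)| = 7, so the area is 3.5.
Summing gcd(|Δx|,|Δy|) over the edges gives the boundary count: gcd(3,2) + gcd(2,1) + gcd(1,3) = 1+1+1 = 3.
Scaling by 2 multiplies the area by 2² = 4 (so the new area is 14) and multiplies the boundary lattice-point count by 2, giving 6.
By Pick's theorem, the interior count of the dilated polygon is 14 − 6/2 + 1 = 12.

12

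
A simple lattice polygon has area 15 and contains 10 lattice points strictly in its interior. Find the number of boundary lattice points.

12

Pick's theorem gives A = I + B/2 − 1, so B = 2(A − I + 1) = 2(15 − 10 + 1) = 12.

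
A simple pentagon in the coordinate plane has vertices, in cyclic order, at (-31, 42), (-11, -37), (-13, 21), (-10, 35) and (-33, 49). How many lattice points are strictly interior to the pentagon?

By the shoelace formula, twice the signed area is |((-31)·(-37) − (-11)·42) + ((-11)·21 − (-13)·(-37)) + ((-13)·35 − (-10)·21) + ((-10)·49 − (-33)·35) + ((-33)·42 − (-31)·49)| = 1450, so the area is 725.
Summing gcd(|Δx|,|Δy|) over the edges gives the boundary count: gcd(20,79) + gcd(2,58) + gcd(3,14) + gcd(23,14) + gcd(2,7) = 1+2+1+1+1 = 6.
By Pick's theorem A = I + B/2 − 1, so I = 725 − 6/2 + 1 = 723.

723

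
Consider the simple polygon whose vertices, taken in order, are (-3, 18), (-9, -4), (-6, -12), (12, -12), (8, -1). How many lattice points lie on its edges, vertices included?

23

Along each edge there are gcd(|Δx|,|Δy|)+1 lattice points, so counting each shared vertex once the boundary has gcd(6,22) + gcd(3,8) + gcd(18,0) + gcd(4,11) + gcd(11,19) = 2+1+18+1+1 = 23.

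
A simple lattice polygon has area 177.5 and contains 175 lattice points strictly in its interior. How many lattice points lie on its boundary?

7

Pick's theorem gives A = I + B/2 − 1, so B = 2(A − I + 1) = 2(177.5 − 175 + 1) = 7.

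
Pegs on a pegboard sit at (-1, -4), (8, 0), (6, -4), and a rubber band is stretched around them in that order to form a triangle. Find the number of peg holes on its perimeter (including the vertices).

10

The number of boundary lattice points is Σ gcd(|Δx|,|Δy|) = gcd(9,4) + gcd(2,4) + gcd(7,0) = 1+2+7 = 10.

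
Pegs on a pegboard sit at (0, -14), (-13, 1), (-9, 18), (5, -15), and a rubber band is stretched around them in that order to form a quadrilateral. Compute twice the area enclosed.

Using the shoelace formula, 2A = |[0·1 − (-13)·(-14)] + [(-13)·18 − (-9)·1] + [(-9)·(-15) − 5·18] + [5·(-14) − 0·(-15)]| = 432, so the area is 216.

432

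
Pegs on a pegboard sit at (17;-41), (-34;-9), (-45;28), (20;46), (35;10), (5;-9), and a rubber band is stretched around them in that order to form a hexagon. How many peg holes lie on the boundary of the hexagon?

The number of boundary lattice points is Σ gcd(|Δx|,|Δy|) = gcd(51,32) + gcd(11,37) + gcd(65,18) + gcd(15,36) + gcd(30,19) + gcd(12,32) = 1+1+1+3+1+4 = 11.

11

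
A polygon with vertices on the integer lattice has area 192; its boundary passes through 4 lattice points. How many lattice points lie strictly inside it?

191

Pick's theorem A = I + B/2 − 1 rearranges to I = A − B/2 + 1 = 192 − 4/2 + 1 = 191.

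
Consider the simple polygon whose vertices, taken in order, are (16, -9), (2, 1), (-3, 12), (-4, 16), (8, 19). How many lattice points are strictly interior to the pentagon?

255

The shoelace formula gives twice the area as |[16·1 − 2·(-9)] + [2·12 − (-3)·1] + [(-3)·16 − (-4)·12] + [(-4)·19 − 8·16] + [8·(-9) − 16·19]| = 519, so the area is 259.5.
Summing gcd(|Δx|,|Δy|) over the edges gives the boundary count: gcd(14,10) + gcd(5,11) + gcd(1,4) + gcd(12,3) + gcd(8,28) = 2+1+1+3+4 = 11.
By Pick's theorem A = I + B/2 − 1, so I = 259.5 − 11/2 + 1 = 255.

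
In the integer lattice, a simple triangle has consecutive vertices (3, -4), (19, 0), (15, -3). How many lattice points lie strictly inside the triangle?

14

By the shoelace formula, twice the signed area is |(3·0 − 19·(-4)) + (19·(-3) − 15·0) + (15·(-4) − 3·(-3))| = 32, so the area is 16.
The number of boundary lattice points is Σ gcd(|Δx|,|Δy|) = gcd(16,4) + gcd(4,3) + gcd(12,1) = 4+1+1 = 6.
By Pick's theorem A = I + B/2 − 1, so I = 16 − 6/2 + 1 = 14.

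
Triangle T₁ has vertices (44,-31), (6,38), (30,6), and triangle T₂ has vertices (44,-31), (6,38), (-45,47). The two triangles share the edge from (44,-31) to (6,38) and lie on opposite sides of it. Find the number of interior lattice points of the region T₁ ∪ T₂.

The union is the simple quadrilateral with vertices (44,-31), (30,6), (6,38), (-45,47) in order.
The shoelace formula gives twice the area as |[44·6 − 30·(-31)] + [30·38 − 6·6] + [6·47 − (-45)·38] + [(-45)·(-31) − 44·47]| = 3617, so the area is 1808.5.
Along each edge there are gcd(|Δx|,|Δy|)+1 lattice points, so counting each shared vertex once the boundary has gcd(14,37) + gcd(24,32) + gcd(51,9) + gcd(89,78) = 1+8+3+1 = 13.
By Pick's theorem I = A − B/2 + 1 = 1808.5 − 13/2 + 1 = 1803.

1803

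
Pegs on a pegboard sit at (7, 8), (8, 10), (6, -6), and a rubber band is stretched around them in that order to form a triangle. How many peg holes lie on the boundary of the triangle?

4

Summing gcd(|Δx|,|Δy|) over the edges gives the boundary count: gcd(1,2) + gcd(2,16) + gcd(1,14) = 1+2+1 = 4.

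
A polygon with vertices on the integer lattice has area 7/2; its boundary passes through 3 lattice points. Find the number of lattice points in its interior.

Pick's theorem A = I + B/2 − 1 rearranges to I = A − B/2 + 1 = 7/2 − 3/2 + 1 = 3.

3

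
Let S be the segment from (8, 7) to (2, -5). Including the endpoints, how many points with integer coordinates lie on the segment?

The number of lattice points on a segment between lattice points is gcd(|Δx|,|Δy|) + 1 = gcd(6,12) + 1 = 6 + 1 = 7.

7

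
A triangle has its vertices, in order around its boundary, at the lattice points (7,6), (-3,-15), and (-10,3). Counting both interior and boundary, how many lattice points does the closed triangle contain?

166

By the shoelace formula, twice the signed area is |(7·(-15) − (-3)·6) + ((-3)·3 − (-10)·(-15)) + ((-10)·6 − 7·3)| = 327, so the area is 327/2.
The number of boundary lattice points is Σ gcd(|Δx|,|Δy|) = gcd(10,21) + gcd(7,18) + gcd(17,3) = 1+1+1 = 3.
Pick's theorem gives I = A − B/2 + 1 = 327/2 − 3/2 + 1 = 163, so the closed region contains I + B = 163 + 3 = 166 lattice points.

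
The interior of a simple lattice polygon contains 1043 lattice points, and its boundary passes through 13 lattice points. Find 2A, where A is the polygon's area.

2097

Pick's theorem states A = I + B/2 − 1, so A = 1043 + 13/2 − 1 = 2097/2.
Hence 2A = 2097.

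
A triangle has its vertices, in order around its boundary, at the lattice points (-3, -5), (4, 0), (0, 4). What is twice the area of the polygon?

The shoelace formula gives twice the area as |[(-3)·0 − 4·(-5)] + [4·4 − 0·0] + [0·(-5) − (-3)·4]| = 48, so the area is 24.

48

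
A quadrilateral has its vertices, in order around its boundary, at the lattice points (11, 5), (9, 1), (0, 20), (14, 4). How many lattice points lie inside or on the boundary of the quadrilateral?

Using the shoelace formula, 2A = |[11·1 − 9·5] + [9·20 − 0·1] + [0·4 − 14·20] + [14·5 − 11·4]| = 108, so the area is 54.
The number of boundary lattice points is Σ gcd(|Δx|,|Δy|) = gcd(2,4) + gcd(9,19) + gcd(14,16) + gcd(3,1) = 2+1+2+1 = 6.
Pick's theorem gives I = A − B/2 + 1 = 54 − 6/2 + 1 = 52, so the closed region contains I + B = 52 + 6 = 58 lattice points.

58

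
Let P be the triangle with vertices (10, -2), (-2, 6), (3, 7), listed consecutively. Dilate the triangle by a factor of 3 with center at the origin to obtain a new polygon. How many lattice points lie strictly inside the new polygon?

Using the shoelace formula, 2A = |[10·6 − (-2)·(-2)] + [(-2)·7 − 3·6] + [3·(-2) − 10·7]| = 52, so the area is 26.
Summing gcd(|Δx|,|Δy|) over the edges gives the boundary count: gcd(12,8) + gcd(5,1) + gcd(7,9) = 4+1+1 = 6.
Scaling by 3 multiplies the area by 3² = 9 (so the new area is 234) and multiplies the boundary lattice-point count by 3, giving 18.
By Pick's theorem, the interior count of the dilated polygon is 234 − 18/2 + 1 = 226.

226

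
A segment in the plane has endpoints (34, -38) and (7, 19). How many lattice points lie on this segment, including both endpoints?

The number of lattice points on a segment between lattice points is gcd(|Δx|,|Δy|) + 1 = gcd(27,57) + 1 = 3 + 1 = 4.

4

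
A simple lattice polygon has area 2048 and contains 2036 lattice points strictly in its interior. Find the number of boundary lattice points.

Pick's theorem gives A = I + B/2 − 1, so B = 2(A − I + 1) = 2(2048 − 2036 + 1) = 26.

26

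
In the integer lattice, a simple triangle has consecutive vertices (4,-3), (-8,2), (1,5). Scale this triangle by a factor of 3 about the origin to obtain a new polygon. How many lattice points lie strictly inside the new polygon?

By the shoelace formula, twice the signed area is |(4·2 − (-8)·(-3)) + ((-8)·5 − 1·2) + (1·(-3) − 4·5)| = 81, so the area is 40.5.
Summing gcd(|Δx|,|Δy|) over the edges gives the boundary count: gcd(12,5) + gcd(9,3) + gcd(3,8) = 1+3+1 = 5.
Scaling by 3 multiplies the area by 3² = 9 (so the new area is 364.5) and multiplies the boundary lattice-point count by 3, giving 15.
By Pick's theorem, the interior count of the dilated polygon is 364.5 − 15/2 + 1 = 358.

358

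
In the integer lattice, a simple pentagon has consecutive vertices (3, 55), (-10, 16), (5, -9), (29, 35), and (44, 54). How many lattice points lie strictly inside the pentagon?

The shoelace formula gives twice the area as |(3·16 − (-10)·55) + ((-10)·(-9) − 5·16) + (5·35 − 29·(-9)) + (29·54 − 44·35) + (44·55 − 3·54)| = 3328, so the area is 1664.
Along each edge there are gcd(|Δx|,|Δy|)+1 lattice points, so counting each shared vertex once the boundary has gcd(13,39) + gcd(15,25) + gcd(24,44) + gcd(15,19) + gcd(41,1) = 13+5+4+1+1 = 24.
Pick's theorem gives I = A − B/2 + 1 = 1664 − 24/2 + 1 = 1653.

1653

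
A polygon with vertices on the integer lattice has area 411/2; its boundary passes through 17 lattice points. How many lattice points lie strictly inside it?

Pick's theorem A = I + B/2 − 1 rearranges to I = A − B/2 + 1 = 411/2 − 17/2 + 1 = 198.

198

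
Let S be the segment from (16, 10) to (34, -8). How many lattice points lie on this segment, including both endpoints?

The number of lattice points on a segment between lattice points is gcd(|Δx|,|Δy|) + 1 = gcd(18,18) + 1 = 18 + 1 = 19.

19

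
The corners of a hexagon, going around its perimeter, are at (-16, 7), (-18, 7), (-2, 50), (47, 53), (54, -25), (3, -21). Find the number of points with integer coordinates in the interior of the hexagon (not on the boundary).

By the shoelace formula, twice the signed area is |[(-16)·7 − (-18)·7] + [(-18)·50 − (-2)·7] + [(-2)·53 − 47·50] + [47·(-25) − 54·53] + [54·(-21) − 3·(-25)] + [3·7 − (-16)·(-21)]| = 8739, so the area is 8739/2.
Summing gcd(|Δx|,|Δy|) over the edges gives the boundary count: gcd(2,0) + gcd(16,43) + gcd(49,3) + gcd(7,78) + gcd(51,4) + gcd(19,28) = 2+1+1+1+1+1 = 7.
By Pick's theorem A = I + B/2 − 1, so I = 8739/2 − 7/2 + 1 = 4367.

4367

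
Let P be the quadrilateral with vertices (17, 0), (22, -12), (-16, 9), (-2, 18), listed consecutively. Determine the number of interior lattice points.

386

The shoelace formula gives twice the area as |(17·(-12) − 22·0) + (22·9 − (-16)·(-12)) + ((-16)·18 − (-2)·9) + ((-2)·0 − 17·18)| = 774, so the area is 387.
Along each edge there are gcd(|Δx|,|Δy|)+1 lattice points, so counting each shared vertex once the boundary has gcd(5,12) + gcd(38,21) + gcd(14,9) + gcd(19,18) = 1+1+1+1 = 4.
Pick's theorem gives I = A − B/2 + 1 = 387 − 4/2 + 1 = 386.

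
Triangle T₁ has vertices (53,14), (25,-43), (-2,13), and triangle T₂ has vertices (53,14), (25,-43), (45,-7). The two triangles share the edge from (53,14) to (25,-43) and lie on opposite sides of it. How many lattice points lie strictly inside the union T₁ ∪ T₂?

1617

The union is the simple quadrilateral with vertices (53,14), (-2,13), (25,-43), (45,-7) in order.
The shoelace formula gives twice the area as |(53·13 − (-2)·14) + ((-2)·(-43) − 25·13) + (25·(-7) − 45·(-43)) + (45·14 − 53·(-7))| = 3239, so the area is 3239/2.
Along each edge there are gcd(|Δx|,|Δy|)+1 lattice points, so counting each shared vertex once the boundary has gcd(55,1) + gcd(27,56) + gcd(20,36) + gcd(8,21) = 1+1+4+1 = 7.
By Pick's theorem I = A − B/2 + 1 = 3239/2 − 7/2 + 1 = 1617.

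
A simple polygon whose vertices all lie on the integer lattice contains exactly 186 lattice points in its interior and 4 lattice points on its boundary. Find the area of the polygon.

187

By Pick's theorem, A = I + B/2 − 1 = 186 + 4/2 − 1 = 187.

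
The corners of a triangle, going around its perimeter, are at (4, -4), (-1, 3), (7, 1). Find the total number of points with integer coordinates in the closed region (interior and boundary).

The shoelace formula gives twice the area as |(4·3 − (-1)·(-4)) + ((-1)·1 − 7·3) + (7·(-4) − 4·1)| = 46, so the area is 23.
Along each edge there are gcd(|Δx|,|Δy|)+1 lattice points, so counting each shared vertex once the boundary has gcd(5,7) + gcd(8,2) + gcd(3,5) = 1+2+1 = 4.
Pick's theorem gives I = A − B/2 + 1 = 23 − 4/2 + 1 = 22, so the closed region contains I + B = 22 + 4 = 26 lattice points.

26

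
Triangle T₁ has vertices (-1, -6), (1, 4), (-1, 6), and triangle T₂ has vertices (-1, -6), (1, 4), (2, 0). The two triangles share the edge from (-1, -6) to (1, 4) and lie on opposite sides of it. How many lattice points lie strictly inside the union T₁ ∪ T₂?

The union is the simple quadrilateral with vertices (-1, -6), (-1, 6), (1, 4), (2, 0) in order.
Using the shoelace formula, 2A = |[(-1)·6 − (-1)·(-6)] + [(-1)·4 − 1·6] + [1·0 − 2·4] + [2·(-6) − (-1)·0]| = 42, so the area is 21.
Summing gcd(|Δx|,|Δy|) over the edges gives the boundary count: gcd(0,12) + gcd(2,2) + gcd(1,4) + gcd(3,6) = 12+2+1+3 = 18.
By Pick's theorem I = A − B/2 + 1 = 21 − 18/2 + 1 = 13.

13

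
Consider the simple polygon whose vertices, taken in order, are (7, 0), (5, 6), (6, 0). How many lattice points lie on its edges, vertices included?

4

Summing gcd(|Δx|,|Δy|) over the edges gives the boundary count: gcd(2,6) + gcd(1,6) + gcd(1,0) = 2+1+1 = 4.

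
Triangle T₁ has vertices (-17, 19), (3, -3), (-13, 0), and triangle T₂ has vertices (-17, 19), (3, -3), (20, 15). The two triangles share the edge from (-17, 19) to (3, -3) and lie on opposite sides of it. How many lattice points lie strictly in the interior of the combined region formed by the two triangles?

512

The union is the simple quadrilateral with vertices (-17, 19), (-13, 0), (3, -3), (20, 15) in order.
Using the shoelace formula, 2A = |[(-17)·0 − (-13)·19] + [(-13)·(-3) − 3·0] + [3·15 − 20·(-3)] + [20·19 − (-17)·15]| = 1026, so the area is 513.
The number of boundary lattice points is Σ gcd(|Δx|,|Δy|) = gcd(4,19) + gcd(16,3) + gcd(17,18) + gcd(37,4) = 1+1+1+1 = 4.
By Pick's theorem I = A − B/2 + 1 = 513 − 4/2 + 1 = 512.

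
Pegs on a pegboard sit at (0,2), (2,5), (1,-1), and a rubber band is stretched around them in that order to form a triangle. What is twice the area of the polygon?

Using the shoelace formula, 2A = |[0·5 − 2·2] + [2·(-1) − 1·5] + [1·2 − 0·(-1)]| = 9, so the area is 9/2.

9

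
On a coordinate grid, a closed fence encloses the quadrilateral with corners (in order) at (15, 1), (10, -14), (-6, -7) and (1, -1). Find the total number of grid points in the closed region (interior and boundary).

Using the shoelace formula, 2A = |[15·(-14) − 10·1] + [10·(-7) − (-6)·(-14)] + [(-6)·(-1) − 1·(-7)] + [1·1 − 15·(-1)]| = 345, so the area is 345/2.
The number of boundary lattice points is Σ gcd(|Δx|,|Δy|) = gcd(5,15) + gcd(16,7) + gcd(7,6) + gcd(14,2) = 5+1+1+2 = 9.
Pick's theorem gives I = A − B/2 + 1 = 345/2 − 9/2 + 1 = 169, so the closed region contains I + B = 169 + 9 = 178 lattice points.

178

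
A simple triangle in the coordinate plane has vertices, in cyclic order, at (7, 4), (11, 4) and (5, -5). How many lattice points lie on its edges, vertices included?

8

The number of boundary lattice points is Σ gcd(|Δx|,|Δy|) = gcd(4,0) + gcd(6,9) + gcd(2,9) = 4+3+1 = 8.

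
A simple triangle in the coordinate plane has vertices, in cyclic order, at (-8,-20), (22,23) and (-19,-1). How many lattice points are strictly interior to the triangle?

521

The shoelace formula gives twice the area as |[(-8)·23 − 22·(-20)] + [22·(-1) − (-19)·23] + [(-19)·(-20) − (-8)·(-1)]| = 1043, so the area is 1043/2.
Summing gcd(|Δx|,|Δy|) over the edges gives the boundary count: gcd(30,43) + gcd(41,24) + gcd(11,19) = 1+1+1 = 3.
By Pick's theorem A = I + B/2 − 1, so I = 1043/2 − 3/2 + 1 = 521.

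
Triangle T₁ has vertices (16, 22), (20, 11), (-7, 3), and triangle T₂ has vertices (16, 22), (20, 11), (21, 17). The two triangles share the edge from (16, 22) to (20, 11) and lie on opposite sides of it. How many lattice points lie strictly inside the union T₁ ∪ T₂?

The union is the simple quadrilateral with vertices (16, 22), (-7, 3), (20, 11), (21, 17) in order.
The shoelace formula gives twice the area as |[16·3 − (-7)·22] + [(-7)·11 − 20·3] + [20·17 − 21·11] + [21·22 − 16·17]| = 364, so the area is 182.
Along each edge there are gcd(|Δx|,|Δy|)+1 lattice points, so counting each shared vertex once the boundary has gcd(23,19) + gcd(27,8) + gcd(1,6) + gcd(5,5) = 1+1+1+5 = 8.
By Pick's theorem I = A − B/2 + 1 = 182 − 8/2 + 1 = 179.

179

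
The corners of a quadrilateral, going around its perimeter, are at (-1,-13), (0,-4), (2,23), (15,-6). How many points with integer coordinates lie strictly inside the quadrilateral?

272

The shoelace formula gives twice the area as |((-1)·(-4) − 0·(-13)) + (0·23 − 2·(-4)) + (2·(-6) − 15·23) + (15·(-13) − (-1)·(-6))| = 546, so the area is 273.
The number of boundary lattice points is Σ gcd(|Δx|,|Δy|) = gcd(1,9) + gcd(2,27) + gcd(13,29) + gcd(16,7) = 1+1+1+1 = 4.
Pick's theorem gives I = A − B/2 + 1 = 273 − 4/2 + 1 = 272.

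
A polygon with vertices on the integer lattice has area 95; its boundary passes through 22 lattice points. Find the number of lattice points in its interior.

From Pick's theorem, I = A − B/2 + 1 = 95 − 22/2 + 1 = 85.

85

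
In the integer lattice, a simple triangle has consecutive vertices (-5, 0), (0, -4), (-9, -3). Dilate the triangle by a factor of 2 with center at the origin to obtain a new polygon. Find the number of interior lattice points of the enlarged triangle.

60

By the shoelace formula, twice the signed area is |[(-5)·(-4) − 0·0] + [0·(-3) − (-9)·(-4)] + [(-9)·0 − (-5)·(-3)]| = 31, so the area is 15.5.
The number of boundary lattice points is Σ gcd(|Δx|,|Δy|) = gcd(5,4) + gcd(9,1) + gcd(4,3) = 1+1+1 = 3.
Scaling by 2 multiplies the area by 2² = 4 (so the new area is 62) and multiplies the boundary lattice-point count by 2, giving 6.
By Pick's theorem, the interior count of the dilated polygon is 62 − 6/2 + 1 = 60.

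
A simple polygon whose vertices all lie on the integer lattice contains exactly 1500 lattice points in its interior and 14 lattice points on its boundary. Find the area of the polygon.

1506

Pick's theorem states A = I + B/2 − 1, so A = 1500 + 14/2 − 1 = 1506.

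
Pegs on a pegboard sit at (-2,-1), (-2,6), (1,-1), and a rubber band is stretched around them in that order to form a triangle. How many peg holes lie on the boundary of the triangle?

Summing gcd(|Δx|,|Δy|) over the edges gives the boundary count: gcd(0,7) + gcd(3,7) + gcd(3,0) = 7+1+3 = 11.

11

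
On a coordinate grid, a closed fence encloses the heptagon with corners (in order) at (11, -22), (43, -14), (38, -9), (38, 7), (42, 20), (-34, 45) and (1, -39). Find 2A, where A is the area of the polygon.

The shoelace formula gives twice the area as |(11·(-14) − 43·(-22)) + (43·(-9) − 38·(-14)) + (38·7 − 38·(-9)) + (38·20 − 42·7) + (42·45 − (-34)·20) + ((-34)·(-39) − 1·45) + (1·(-22) − 11·(-39))| = 6269, so the area is 3134.5.

6269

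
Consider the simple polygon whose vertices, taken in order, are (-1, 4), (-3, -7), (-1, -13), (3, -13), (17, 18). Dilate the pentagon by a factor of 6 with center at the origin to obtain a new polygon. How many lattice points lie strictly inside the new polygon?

The shoelace formula gives twice the area as |((-1)·(-7) − (-3)·4) + ((-3)·(-13) − (-1)·(-7)) + ((-1)·(-13) − 3·(-13)) + (3·18 − 17·(-13)) + (17·4 − (-1)·18)| = 464, so the area is 232.
Along each edge there are gcd(|Δx|,|Δy|)+1 lattice points, so counting each shared vertex once the boundary has gcd(2,11) + gcd(2,6) + gcd(4,0) + gcd(14,31) + gcd(18,14) = 1+2+4+1+2 = 10.
Scaling by 6 multiplies the area by 6² = 36 (so the new area is 8352) and multiplies the boundary lattice-point count by 6, giving 60.
By Pick's theorem, the interior count of the dilated polygon is 8352 − 60/2 + 1 = 8323.

8323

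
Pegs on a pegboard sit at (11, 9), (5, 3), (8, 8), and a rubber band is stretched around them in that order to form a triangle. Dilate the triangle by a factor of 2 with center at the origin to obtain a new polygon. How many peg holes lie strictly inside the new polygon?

17

By the shoelace formula, twice the signed area is |[11·3 − 5·9] + [5·8 − 8·3] + [8·9 − 11·8]| = 12, so the area is 6.
Along each edge there are gcd(|Δx|,|Δy|)+1 lattice points, so counting each shared vertex once the boundary has gcd(6,6) + gcd(3,5) + gcd(3,1) = 6+1+1 = 8.
Scaling by 2 multiplies the area by 2² = 4 (so the new area is 24) and multiplies the boundary lattice-point count by 2, giving 16.
By Pick's theorem, the interior count of the dilated polygon is 24 − 16/2 + 1 = 17.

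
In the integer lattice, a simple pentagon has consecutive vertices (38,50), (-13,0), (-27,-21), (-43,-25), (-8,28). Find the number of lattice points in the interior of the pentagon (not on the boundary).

1080

The shoelace formula gives twice the area as |(38·0 − (-13)·50) + ((-13)·(-21) − (-27)·0) + ((-27)·(-25) − (-43)·(-21)) + ((-43)·28 − (-8)·(-25)) + ((-8)·50 − 38·28)| = 2173, so the area is 2173/2.
Summing gcd(|Δx|,|Δy|) over the edges gives the boundary count: gcd(51,50) + gcd(14,21) + gcd(16,4) + gcd(35,53) + gcd(46,22) = 1+7+4+1+2 = 15.
By Pick's theorem A = I + B/2 − 1, so I = 2173/2 − 15/2 + 1 = 1080.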